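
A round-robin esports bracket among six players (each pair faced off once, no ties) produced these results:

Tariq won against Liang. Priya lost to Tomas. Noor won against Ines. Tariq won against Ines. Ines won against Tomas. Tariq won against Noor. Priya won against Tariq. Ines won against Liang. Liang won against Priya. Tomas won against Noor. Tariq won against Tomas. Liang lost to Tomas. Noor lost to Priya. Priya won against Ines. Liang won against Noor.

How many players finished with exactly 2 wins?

2

Win totals: Tomas 3, Priya 3, Ines 2, Liang 2, Noor 1, Tariq 4.
Exactly 2: Ines, Liang — 2 players.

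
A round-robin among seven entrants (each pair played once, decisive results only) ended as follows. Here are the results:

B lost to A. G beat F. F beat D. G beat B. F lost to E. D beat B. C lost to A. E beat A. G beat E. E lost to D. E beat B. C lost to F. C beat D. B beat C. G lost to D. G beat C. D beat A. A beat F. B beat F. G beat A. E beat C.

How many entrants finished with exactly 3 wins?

Win totals: A 3, B 2, C 1, D 4, E 4, F 2, G 5.
Exactly 3: A — 1 entrant.

1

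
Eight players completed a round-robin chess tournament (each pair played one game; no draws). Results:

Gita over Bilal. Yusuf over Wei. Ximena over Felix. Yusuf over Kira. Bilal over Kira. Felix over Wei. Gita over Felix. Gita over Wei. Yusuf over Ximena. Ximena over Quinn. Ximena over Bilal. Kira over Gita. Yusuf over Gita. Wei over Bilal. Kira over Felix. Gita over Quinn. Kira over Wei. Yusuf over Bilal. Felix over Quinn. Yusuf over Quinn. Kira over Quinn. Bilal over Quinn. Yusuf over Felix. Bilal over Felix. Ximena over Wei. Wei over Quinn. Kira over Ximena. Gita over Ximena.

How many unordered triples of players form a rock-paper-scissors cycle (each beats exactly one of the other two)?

4

Win totals: Felix 2, Kira 5, Gita 5, Ximena 4, Bilal 3, Yusuf 7, Wei 2, Quinn 0.
A player with w wins dominates both others in C(w,2) triples; summing gives 1 + 10 + 10 + 6 + 3 + 21 + 1 + 0 = 52 transitive triples.
Total triples C(8,3) = 56, so cyclic triples = 56 − 52 = 4.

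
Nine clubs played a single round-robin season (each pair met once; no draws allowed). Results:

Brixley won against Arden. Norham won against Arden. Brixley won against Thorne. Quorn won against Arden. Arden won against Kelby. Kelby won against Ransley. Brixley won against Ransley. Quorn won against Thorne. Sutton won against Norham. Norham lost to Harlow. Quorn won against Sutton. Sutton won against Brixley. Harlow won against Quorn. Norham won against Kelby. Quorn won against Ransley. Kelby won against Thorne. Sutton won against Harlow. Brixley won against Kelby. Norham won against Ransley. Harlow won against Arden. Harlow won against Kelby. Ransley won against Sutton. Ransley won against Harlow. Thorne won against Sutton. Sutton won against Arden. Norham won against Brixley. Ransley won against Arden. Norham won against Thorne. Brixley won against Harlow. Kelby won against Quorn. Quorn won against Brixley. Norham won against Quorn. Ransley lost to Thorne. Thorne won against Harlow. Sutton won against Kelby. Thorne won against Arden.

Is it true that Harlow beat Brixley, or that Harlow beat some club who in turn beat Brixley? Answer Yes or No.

Yes

Harlow did not beat Brixley directly.
Harlow beat Norham, Arden, Quorn, Kelby. Of those, Norham beat Brixley.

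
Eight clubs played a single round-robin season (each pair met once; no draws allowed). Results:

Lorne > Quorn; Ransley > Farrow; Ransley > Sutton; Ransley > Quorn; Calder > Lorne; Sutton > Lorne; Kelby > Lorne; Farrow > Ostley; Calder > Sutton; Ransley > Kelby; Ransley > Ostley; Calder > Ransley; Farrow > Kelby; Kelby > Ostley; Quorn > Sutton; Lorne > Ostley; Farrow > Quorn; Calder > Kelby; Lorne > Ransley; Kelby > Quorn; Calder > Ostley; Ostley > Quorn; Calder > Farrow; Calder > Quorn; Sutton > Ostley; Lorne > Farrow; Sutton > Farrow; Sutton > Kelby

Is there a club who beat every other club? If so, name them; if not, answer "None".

Calder has 7 wins out of 7 opponents — a perfect record.

Calder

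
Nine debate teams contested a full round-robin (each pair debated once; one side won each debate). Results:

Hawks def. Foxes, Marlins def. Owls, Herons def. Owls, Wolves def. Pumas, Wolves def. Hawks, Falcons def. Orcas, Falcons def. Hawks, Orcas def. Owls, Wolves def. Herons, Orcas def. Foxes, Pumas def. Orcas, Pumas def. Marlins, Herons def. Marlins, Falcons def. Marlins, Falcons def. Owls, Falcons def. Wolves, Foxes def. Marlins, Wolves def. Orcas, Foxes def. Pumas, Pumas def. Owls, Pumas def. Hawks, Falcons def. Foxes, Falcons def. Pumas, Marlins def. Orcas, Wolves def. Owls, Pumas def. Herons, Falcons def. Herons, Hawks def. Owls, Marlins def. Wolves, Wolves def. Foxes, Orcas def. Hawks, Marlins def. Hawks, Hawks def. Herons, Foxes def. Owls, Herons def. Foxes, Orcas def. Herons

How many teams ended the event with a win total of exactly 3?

Win totals: Pumas 5, Herons 3, Orcas 4, Falcons 8, Foxes 3, Wolves 6, Marlins 4, Hawks 3, Owls 0.
Exactly 3: Herons, Foxes, Hawks — 3 teams.

3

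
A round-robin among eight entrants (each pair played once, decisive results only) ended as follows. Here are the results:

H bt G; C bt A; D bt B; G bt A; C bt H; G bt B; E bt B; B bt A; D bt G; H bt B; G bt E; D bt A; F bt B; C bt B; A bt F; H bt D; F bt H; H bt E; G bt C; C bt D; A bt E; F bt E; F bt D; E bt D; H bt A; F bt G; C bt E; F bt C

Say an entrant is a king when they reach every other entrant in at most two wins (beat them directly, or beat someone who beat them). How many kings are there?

A reaches everyone (king).
B cannot reach C, D, G, H in two steps.
C reaches everyone (king).
D cannot reach H in two steps.
E cannot reach C, F, H in two steps.
F reaches everyone (king).
G reaches everyone (king).
H reaches everyone (king).
Kings: A, C, F, G, H — 5.

5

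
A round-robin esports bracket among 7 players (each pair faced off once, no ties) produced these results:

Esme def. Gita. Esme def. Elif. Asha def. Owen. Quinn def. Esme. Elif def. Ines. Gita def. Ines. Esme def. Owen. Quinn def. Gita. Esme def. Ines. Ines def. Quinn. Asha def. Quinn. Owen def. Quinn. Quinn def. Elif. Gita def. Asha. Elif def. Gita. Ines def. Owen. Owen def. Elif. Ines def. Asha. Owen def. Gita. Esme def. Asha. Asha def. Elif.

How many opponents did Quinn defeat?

Quinn's results: beat Gita, Elif, Esme; lost to Asha, Owen, Ines.
That is 3 wins.

3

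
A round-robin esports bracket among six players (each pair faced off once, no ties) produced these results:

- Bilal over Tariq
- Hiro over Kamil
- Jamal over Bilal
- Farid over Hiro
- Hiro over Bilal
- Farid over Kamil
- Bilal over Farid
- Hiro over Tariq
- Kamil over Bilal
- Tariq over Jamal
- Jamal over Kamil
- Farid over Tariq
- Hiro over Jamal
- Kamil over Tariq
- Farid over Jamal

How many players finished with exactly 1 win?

1

Win totals: Farid 4, Kamil 2, Tariq 1, Hiro 4, Jamal 2, Bilal 2.
Exactly 1: Tariq — 1 player.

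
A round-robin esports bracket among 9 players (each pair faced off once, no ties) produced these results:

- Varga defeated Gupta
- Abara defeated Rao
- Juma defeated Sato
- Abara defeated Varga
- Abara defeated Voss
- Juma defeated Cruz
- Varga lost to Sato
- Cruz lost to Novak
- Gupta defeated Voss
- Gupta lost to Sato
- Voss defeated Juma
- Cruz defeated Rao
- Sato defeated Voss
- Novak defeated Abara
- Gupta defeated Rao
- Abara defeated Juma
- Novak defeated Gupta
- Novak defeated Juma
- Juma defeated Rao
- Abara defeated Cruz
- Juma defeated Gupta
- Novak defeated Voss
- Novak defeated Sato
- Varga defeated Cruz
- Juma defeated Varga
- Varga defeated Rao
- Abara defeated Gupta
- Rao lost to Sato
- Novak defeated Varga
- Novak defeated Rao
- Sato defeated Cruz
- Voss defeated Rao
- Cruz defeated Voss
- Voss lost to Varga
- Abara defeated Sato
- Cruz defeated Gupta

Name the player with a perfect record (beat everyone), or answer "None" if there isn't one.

Novak has 8 wins out of 8 opponents — a perfect record.

Novak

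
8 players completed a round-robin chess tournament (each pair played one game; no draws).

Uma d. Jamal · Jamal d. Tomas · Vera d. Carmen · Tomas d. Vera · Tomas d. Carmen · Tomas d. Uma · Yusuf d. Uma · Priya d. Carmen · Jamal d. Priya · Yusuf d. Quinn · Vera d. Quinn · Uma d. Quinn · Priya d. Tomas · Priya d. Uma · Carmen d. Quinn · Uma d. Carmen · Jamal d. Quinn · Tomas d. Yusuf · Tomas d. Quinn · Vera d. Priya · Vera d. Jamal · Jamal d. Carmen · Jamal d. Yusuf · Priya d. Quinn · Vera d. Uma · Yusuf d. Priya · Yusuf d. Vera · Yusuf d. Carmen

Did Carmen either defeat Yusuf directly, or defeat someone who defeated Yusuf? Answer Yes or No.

No

Carmen did not beat Yusuf directly.
Carmen beat Quinn, but each of them lost to Yusuf. No two-step path.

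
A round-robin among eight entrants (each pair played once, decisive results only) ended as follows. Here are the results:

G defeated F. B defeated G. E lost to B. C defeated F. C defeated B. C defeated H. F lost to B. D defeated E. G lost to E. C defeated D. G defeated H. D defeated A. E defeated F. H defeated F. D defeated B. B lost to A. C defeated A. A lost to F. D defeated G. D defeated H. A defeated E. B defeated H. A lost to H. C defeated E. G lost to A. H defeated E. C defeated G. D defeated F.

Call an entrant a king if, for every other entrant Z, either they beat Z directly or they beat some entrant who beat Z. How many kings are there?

A cannot reach C, D in two steps.
B cannot reach C, D in two steps.
C reaches everyone (king).
D cannot reach C in two steps.
E cannot reach B, C, D in two steps.
F cannot reach C, D, H in two steps.
G cannot reach B, C, D in two steps.
H cannot reach C, D in two steps.
Kings: C — 1.

1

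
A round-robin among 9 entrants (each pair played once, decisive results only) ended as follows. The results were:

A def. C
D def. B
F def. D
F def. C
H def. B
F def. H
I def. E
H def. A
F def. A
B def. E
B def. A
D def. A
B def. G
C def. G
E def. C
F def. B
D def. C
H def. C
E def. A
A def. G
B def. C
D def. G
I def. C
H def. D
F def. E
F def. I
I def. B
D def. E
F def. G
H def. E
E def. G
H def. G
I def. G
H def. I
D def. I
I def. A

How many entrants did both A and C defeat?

A beat: C, G.
C beat: G.
Both beat: G — 1.

1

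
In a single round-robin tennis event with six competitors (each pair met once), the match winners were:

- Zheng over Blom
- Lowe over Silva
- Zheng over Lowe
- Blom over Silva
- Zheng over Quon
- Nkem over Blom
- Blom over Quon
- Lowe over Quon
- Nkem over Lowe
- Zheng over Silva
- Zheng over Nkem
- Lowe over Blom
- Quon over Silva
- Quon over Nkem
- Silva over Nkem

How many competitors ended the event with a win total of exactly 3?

Win totals: Blom 2, Zheng 5, Quon 2, Nkem 2, Silva 1, Lowe 3.
Exactly 3: Lowe — 1 competitor.

1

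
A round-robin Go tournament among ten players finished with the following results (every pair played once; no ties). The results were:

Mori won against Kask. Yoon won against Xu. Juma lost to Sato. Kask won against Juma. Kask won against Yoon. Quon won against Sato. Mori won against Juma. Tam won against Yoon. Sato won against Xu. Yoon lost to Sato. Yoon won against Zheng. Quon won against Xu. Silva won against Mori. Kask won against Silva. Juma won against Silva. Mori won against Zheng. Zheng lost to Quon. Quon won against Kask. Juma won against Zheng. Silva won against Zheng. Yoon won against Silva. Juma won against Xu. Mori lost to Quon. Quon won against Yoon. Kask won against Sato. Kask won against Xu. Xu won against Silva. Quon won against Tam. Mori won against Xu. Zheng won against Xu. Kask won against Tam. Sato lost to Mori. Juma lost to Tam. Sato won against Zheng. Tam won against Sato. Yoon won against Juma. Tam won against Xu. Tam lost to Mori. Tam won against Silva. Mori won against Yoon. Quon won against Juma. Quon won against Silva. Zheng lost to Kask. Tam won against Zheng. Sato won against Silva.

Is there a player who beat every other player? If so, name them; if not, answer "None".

Quon has 9 wins out of 9 opponents — a perfect record.

Quon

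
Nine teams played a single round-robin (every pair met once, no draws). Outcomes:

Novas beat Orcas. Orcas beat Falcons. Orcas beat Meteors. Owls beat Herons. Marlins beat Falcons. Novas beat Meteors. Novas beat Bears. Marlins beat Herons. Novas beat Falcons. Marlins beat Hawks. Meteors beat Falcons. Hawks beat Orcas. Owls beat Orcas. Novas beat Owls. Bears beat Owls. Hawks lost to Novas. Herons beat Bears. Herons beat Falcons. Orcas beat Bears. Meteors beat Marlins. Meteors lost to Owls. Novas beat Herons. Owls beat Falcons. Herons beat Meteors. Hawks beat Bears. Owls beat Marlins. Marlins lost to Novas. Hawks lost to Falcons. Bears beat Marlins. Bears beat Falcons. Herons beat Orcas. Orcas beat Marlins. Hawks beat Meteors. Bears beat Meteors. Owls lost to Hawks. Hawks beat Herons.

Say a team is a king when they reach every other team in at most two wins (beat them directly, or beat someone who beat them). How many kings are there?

1

Owls cannot reach Novas in two steps.
Bears cannot reach Novas in two steps.
Marlins cannot reach Novas in two steps.
Falcons cannot reach Marlins, Novas in two steps.
Novas reaches everyone (king).
Hawks cannot reach Novas in two steps.
Orcas cannot reach Novas in two steps.
Herons cannot reach Novas in two steps.
Meteors cannot reach Owls, Bears, Novas, Orcas in two steps.
Kings: Novas — 1.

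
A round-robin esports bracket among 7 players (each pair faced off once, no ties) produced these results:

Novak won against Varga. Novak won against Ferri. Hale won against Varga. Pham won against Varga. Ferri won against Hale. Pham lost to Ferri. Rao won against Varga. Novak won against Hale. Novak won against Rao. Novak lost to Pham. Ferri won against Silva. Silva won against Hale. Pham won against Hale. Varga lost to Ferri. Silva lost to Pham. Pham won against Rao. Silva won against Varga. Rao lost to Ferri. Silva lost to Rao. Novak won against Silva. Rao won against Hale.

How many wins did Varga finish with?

Varga's results: beat no one; lost to Hale, Rao, Novak, Silva, Ferri, Pham.
That is 0 wins.

0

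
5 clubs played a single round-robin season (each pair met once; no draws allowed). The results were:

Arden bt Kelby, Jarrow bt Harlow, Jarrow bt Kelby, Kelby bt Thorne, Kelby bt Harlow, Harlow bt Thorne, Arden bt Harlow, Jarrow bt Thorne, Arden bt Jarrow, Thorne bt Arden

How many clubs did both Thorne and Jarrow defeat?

Thorne beat: Arden.
Jarrow beat: Harlow, Kelby, Thorne.
No one was beaten by both.

0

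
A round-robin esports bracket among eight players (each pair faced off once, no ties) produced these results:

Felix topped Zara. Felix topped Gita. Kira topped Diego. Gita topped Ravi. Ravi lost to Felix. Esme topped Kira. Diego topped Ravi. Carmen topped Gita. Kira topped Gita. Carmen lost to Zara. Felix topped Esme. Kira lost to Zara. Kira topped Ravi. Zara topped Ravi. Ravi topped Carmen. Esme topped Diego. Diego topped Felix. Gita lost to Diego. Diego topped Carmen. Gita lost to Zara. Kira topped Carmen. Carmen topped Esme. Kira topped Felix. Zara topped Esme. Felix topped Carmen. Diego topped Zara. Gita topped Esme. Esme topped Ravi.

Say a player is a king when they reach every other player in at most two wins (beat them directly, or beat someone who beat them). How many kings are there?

Diego reaches everyone (king).
Gita cannot reach Zara, Felix in two steps.
Esme reaches everyone (king).
Kira reaches everyone (king).
Ravi cannot reach Diego, Kira, Zara, Felix in two steps.
Carmen cannot reach Zara, Felix in two steps.
Zara reaches everyone (king).
Felix reaches everyone (king).
Kings: Diego, Esme, Kira, Zara, Felix — 5.

5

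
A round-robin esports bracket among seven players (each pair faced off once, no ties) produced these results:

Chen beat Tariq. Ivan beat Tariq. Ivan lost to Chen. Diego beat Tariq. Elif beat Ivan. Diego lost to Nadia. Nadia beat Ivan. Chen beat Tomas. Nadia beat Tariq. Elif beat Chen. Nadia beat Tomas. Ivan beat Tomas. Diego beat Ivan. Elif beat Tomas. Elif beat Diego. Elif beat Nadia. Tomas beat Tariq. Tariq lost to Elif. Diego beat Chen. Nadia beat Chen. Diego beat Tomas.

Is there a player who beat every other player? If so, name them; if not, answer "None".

Elif

Elif has 6 wins out of 6 opponents — a perfect record.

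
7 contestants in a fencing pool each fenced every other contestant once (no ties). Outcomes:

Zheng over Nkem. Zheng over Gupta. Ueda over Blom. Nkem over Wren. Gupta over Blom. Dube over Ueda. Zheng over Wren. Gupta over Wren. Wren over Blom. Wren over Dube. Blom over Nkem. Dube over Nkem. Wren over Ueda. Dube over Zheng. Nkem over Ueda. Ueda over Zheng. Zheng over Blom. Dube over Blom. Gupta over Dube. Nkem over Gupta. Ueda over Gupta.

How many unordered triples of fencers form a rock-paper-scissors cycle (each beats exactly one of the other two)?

Win totals: Blom 1, Gupta 3, Wren 3, Nkem 3, Dube 4, Zheng 4, Ueda 3.
A fencer with w wins dominates both others in C(w,2) triples; summing gives 0 + 3 + 3 + 3 + 6 + 6 + 3 = 24 transitive triples.
Total triples C(7,3) = 35, so cyclic triples = 35 − 24 = 11.

11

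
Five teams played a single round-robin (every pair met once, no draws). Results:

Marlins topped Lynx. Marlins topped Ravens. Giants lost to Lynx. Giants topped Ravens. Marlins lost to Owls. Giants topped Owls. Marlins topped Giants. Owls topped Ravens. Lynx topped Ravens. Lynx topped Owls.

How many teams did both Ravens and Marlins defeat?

0

Ravens beat: no one.
Marlins beat: Lynx, Ravens, Giants.
No one was beaten by both.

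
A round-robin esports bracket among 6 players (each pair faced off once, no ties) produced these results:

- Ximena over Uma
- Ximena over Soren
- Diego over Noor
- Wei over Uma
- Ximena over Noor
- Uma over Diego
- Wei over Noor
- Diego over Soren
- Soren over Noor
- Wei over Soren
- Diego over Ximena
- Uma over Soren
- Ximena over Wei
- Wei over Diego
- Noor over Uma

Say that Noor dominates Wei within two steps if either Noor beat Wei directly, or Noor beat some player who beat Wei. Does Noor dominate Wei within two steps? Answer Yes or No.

Noor did not beat Wei directly.
Noor beat Uma, but each of them lost to Wei. No two-step path.

No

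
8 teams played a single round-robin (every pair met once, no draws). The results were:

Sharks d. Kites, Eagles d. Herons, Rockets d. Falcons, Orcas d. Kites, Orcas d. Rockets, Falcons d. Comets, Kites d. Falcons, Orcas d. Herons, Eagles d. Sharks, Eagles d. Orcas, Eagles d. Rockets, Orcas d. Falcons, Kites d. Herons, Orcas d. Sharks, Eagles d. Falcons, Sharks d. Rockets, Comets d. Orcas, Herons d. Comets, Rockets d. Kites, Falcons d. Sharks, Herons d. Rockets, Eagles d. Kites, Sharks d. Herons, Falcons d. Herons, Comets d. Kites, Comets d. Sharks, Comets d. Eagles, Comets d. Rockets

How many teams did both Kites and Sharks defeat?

1

Kites beat: Herons, Falcons.
Sharks beat: Herons, Kites, Rockets.
Both beat: Herons — 1.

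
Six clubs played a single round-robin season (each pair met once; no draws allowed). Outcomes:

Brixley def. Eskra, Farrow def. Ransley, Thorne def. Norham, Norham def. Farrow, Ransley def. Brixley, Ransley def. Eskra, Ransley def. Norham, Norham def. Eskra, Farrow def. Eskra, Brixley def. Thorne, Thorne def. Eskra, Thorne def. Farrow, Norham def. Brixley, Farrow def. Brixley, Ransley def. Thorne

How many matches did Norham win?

Norham's results: beat Brixley, Eskra, Farrow; lost to Thorne, Ransley.
That is 3 wins.

3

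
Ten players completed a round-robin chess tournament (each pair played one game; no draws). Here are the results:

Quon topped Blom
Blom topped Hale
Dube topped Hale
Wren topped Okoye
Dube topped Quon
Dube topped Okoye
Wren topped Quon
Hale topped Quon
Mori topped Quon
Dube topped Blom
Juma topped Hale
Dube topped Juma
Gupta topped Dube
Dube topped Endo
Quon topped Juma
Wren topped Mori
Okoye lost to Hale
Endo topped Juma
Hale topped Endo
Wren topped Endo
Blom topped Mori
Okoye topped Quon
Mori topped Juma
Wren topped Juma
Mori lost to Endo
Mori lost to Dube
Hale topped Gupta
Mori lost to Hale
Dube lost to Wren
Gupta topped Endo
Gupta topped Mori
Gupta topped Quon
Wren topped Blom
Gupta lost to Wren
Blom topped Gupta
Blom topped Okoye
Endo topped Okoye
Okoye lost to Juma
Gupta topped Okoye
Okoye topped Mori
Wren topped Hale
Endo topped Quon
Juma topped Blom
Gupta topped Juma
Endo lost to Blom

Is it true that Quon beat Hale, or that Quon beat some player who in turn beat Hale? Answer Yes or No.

Quon did not beat Hale directly.
Quon beat Blom, Juma. Of those, Blom beat Hale.

Yes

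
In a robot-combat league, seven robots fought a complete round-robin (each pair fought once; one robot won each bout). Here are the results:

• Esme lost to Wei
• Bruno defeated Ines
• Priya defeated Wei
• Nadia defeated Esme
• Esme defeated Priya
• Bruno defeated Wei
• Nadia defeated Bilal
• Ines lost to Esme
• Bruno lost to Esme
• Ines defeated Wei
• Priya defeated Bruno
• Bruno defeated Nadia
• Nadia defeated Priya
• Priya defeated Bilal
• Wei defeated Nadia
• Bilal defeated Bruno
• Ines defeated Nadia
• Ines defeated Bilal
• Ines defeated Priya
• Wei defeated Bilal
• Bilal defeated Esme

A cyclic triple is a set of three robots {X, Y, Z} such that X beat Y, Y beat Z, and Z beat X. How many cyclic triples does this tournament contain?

Win totals: Esme 3, Ines 4, Nadia 3, Bruno 3, Priya 3, Bilal 2, Wei 3.
A robot with w wins dominates both others in C(w,2) triples; summing gives 3 + 6 + 3 + 3 + 3 + 1 + 3 = 22 transitive triples.
Total triples C(7,3) = 35, so cyclic triples = 35 − 22 = 13.

13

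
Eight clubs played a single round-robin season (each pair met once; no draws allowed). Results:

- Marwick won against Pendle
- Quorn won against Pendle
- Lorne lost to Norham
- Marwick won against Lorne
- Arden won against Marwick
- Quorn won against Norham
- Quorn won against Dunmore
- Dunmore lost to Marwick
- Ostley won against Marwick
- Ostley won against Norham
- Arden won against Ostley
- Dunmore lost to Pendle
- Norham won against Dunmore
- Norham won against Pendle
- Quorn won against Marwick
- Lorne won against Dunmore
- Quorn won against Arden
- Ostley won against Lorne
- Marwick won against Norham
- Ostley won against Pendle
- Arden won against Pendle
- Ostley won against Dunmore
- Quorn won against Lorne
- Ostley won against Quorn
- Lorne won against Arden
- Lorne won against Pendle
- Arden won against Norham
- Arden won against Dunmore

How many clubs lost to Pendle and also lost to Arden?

Pendle beat: Dunmore.
Arden beat: Dunmore, Ostley, Norham, Pendle, Marwick.
Both beat: Dunmore — 1.

1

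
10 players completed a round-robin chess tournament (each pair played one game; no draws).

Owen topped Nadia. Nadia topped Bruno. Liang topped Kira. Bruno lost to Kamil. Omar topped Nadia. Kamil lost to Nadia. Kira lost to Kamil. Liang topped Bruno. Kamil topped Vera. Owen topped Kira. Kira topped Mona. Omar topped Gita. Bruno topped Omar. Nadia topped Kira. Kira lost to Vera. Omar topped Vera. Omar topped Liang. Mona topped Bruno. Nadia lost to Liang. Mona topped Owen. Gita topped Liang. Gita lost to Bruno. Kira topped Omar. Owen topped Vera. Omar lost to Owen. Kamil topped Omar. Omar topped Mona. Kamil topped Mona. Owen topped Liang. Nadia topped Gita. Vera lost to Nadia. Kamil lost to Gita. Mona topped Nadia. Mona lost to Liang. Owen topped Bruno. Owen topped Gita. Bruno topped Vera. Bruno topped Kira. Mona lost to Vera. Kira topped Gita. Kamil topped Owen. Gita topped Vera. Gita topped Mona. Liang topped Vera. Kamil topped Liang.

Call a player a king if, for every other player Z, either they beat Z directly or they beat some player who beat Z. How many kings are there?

Kamil reaches everyone (king).
Nadia reaches everyone (king).
Omar reaches everyone (king).
Liang reaches everyone (king).
Owen reaches everyone (king).
Vera cannot reach Kamil, Liang in two steps.
Mona reaches everyone (king).
Gita reaches everyone (king).
Kira reaches everyone (king).
Bruno cannot reach Owen in two steps.
Kings: Kamil, Nadia, Omar, Liang, Owen, Mona, Gita, Kira — 8.

8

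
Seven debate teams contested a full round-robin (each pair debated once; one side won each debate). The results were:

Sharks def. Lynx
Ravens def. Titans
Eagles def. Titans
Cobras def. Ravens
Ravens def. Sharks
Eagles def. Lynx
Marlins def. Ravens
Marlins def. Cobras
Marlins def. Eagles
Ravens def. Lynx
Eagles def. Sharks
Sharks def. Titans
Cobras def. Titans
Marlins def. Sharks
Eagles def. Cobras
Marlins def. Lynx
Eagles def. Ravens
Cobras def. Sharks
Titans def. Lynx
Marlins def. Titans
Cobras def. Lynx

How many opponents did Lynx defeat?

Lynx's results: beat no one; lost to Ravens, Cobras, Titans, Eagles, Marlins, Sharks.
That is 0 wins.

0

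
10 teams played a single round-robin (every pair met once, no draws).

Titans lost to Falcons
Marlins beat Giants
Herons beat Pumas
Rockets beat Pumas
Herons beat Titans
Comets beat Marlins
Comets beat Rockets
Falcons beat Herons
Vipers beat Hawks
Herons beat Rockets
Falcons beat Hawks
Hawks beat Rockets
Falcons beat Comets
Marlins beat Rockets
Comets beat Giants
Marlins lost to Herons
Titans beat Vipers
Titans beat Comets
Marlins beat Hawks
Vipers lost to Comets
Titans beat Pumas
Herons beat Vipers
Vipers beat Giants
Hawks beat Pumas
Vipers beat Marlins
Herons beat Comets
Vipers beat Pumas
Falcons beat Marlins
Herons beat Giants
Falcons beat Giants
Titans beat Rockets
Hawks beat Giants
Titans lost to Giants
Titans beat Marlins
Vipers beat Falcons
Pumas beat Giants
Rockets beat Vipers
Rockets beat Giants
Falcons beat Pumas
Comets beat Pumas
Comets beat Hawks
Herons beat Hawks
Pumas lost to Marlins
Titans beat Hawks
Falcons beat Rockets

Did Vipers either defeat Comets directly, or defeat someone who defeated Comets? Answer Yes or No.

Vipers did not beat Comets directly.
Vipers beat Falcons, Hawks, Giants, Pumas, Marlins. Of those, Falcons beat Comets.

Yes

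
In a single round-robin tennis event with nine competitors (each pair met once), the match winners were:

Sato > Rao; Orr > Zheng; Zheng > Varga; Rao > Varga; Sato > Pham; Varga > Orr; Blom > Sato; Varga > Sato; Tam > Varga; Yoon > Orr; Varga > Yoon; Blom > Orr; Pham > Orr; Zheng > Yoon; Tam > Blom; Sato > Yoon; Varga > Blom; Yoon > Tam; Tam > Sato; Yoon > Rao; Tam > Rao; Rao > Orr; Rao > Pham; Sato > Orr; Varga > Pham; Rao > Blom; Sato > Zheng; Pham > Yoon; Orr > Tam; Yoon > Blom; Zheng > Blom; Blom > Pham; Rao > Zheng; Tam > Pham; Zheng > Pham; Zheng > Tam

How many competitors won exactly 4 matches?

Win totals: Sato 5, Varga 5, Blom 3, Pham 2, Zheng 5, Tam 5, Orr 2, Yoon 4, Rao 5.
Exactly 4: Yoon — 1 competitor.

1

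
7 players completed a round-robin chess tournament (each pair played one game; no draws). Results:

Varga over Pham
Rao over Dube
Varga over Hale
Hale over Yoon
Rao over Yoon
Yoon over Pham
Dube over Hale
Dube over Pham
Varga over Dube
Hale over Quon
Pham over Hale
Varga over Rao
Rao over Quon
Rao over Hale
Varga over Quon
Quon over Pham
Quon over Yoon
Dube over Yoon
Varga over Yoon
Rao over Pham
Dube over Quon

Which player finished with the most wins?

Win totals: Hale 2, Yoon 1, Varga 6, Pham 1, Rao 5, Quon 2, Dube 4.
Varga leads with 6 wins (next highest: 5).

Varga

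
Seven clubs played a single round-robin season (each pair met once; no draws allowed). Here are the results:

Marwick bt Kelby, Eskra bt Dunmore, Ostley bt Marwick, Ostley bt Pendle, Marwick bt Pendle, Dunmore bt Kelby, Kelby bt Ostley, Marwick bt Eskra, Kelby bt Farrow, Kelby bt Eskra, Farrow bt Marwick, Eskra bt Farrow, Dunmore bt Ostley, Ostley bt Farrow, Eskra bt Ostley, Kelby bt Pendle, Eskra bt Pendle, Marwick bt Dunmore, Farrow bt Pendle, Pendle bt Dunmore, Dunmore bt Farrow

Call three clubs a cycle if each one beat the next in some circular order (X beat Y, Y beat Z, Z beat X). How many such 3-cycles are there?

Win totals: Kelby 4, Ostley 3, Marwick 4, Eskra 4, Dunmore 3, Farrow 2, Pendle 1.
A club with w wins dominates both others in C(w,2) triples; summing gives 6 + 3 + 6 + 6 + 3 + 1 + 0 = 25 transitive triples.
Total triples C(7,3) = 35, so cyclic triples = 35 − 25 = 10.

10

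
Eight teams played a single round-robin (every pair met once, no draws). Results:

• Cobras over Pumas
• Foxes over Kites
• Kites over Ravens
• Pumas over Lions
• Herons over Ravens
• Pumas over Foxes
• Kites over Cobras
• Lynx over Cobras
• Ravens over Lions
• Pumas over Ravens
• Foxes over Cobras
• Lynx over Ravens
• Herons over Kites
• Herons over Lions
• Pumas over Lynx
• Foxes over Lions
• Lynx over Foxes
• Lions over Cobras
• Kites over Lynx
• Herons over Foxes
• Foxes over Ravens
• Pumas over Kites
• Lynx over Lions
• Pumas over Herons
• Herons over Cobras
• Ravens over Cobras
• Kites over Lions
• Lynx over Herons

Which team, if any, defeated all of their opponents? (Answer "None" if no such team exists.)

None

Highest win total is Pumas with 6 (out of 7 possible).
Pumas lost to Cobras, so no team went undefeated.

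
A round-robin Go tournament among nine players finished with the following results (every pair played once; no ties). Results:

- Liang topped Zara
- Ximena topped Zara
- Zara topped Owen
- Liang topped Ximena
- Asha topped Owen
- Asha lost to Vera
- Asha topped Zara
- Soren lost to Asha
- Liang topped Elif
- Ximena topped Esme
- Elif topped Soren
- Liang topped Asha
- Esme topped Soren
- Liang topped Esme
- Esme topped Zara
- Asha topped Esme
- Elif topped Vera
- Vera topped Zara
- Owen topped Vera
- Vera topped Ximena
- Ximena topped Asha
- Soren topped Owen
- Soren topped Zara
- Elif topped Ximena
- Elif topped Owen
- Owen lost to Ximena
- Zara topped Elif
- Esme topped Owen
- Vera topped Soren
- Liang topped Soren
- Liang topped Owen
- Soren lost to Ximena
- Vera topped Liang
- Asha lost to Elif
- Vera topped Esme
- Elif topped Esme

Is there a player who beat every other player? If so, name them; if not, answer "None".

None

Highest win total is Liang with 7 (out of 8 possible).
Liang lost to Vera, so no player went undefeated.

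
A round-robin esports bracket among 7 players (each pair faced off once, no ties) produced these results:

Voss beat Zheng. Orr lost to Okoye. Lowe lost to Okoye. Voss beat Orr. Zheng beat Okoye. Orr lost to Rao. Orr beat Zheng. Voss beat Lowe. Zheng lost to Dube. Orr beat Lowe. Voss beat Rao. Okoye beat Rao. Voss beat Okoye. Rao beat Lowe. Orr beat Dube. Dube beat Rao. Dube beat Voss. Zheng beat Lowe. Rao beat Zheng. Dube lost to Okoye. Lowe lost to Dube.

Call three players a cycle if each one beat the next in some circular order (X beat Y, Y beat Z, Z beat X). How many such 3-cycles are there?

Win totals: Voss 5, Zheng 2, Rao 3, Okoye 4, Lowe 0, Orr 3, Dube 4.
A player with w wins dominates both others in C(w,2) triples; summing gives 10 + 1 + 3 + 6 + 0 + 3 + 6 = 29 transitive triples.
Total triples C(7,3) = 35, so cyclic triples = 35 − 29 = 6.

6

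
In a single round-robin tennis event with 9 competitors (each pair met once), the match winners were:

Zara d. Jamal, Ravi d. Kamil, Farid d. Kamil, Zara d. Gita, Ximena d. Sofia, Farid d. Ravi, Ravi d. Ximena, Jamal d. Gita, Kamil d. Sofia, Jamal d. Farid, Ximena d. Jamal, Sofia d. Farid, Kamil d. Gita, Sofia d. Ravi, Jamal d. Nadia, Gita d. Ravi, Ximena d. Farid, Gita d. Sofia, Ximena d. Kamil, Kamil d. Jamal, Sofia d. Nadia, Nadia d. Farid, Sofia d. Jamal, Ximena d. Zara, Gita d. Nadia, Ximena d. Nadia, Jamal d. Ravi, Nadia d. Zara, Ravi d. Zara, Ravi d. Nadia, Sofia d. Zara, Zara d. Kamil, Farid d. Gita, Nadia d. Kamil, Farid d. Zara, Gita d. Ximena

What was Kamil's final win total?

3

Kamil's results: beat Sofia, Gita, Jamal; lost to Ravi, Farid, Zara, Nadia, Ximena.
That is 3 wins.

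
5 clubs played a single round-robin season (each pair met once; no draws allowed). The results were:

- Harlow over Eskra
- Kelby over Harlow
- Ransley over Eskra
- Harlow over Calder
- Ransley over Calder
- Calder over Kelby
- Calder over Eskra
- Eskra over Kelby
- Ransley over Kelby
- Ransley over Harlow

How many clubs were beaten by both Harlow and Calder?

1

Harlow beat: Eskra, Calder.
Calder beat: Eskra, Kelby.
Both beat: Eskra — 1.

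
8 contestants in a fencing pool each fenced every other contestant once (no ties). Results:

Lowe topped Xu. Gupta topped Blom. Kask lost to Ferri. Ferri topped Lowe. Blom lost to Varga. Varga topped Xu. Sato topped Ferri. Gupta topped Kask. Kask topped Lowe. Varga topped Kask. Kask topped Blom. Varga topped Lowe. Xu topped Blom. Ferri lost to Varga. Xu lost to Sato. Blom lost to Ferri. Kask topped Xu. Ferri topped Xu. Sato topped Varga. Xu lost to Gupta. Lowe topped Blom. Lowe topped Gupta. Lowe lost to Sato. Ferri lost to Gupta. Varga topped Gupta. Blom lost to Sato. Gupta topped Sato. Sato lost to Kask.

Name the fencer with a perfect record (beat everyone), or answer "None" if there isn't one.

None

Highest win total is Varga with 6 (out of 7 possible).
Varga lost to Sato, so no fencer went undefeated.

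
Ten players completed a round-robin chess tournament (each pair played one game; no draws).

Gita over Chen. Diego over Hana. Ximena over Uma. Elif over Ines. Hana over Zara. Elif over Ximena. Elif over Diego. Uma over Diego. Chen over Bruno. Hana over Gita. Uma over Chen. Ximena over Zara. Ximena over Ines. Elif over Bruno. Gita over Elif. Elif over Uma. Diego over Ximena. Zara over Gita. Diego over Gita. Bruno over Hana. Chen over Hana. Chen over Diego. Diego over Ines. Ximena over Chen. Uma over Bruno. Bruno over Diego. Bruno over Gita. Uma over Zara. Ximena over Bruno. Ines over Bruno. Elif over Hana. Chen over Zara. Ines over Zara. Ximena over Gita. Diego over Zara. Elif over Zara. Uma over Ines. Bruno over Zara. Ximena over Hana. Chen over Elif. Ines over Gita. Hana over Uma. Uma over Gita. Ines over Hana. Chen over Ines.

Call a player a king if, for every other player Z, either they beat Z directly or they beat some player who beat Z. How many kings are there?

Hana cannot reach Ximena in two steps.
Chen reaches everyone (king).
Diego reaches everyone (king).
Zara cannot reach Hana, Diego, Ines, Uma, Ximena, Bruno in two steps.
Ines cannot reach Ximena in two steps.
Uma reaches everyone (king).
Elif reaches everyone (king).
Gita reaches everyone (king).
Ximena reaches everyone (king).
Bruno reaches everyone (king).
Kings: Chen, Diego, Uma, Elif, Gita, Ximena, Bruno — 7.

7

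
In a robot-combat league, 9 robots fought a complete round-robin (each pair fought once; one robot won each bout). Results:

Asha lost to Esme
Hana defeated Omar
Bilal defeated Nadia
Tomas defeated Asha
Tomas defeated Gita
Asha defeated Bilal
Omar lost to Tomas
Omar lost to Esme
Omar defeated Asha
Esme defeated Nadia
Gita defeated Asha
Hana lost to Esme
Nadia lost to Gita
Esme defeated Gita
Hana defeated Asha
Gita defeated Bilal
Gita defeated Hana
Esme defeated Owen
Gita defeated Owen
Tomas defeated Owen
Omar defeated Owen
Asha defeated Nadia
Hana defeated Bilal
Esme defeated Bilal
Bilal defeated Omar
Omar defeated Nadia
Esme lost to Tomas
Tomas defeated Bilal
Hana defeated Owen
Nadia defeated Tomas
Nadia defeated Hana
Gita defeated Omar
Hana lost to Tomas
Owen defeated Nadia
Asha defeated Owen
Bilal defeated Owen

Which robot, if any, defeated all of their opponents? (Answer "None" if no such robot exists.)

Highest win total is Tomas with 7 (out of 8 possible).
Tomas lost to Nadia, so no robot went undefeated.

None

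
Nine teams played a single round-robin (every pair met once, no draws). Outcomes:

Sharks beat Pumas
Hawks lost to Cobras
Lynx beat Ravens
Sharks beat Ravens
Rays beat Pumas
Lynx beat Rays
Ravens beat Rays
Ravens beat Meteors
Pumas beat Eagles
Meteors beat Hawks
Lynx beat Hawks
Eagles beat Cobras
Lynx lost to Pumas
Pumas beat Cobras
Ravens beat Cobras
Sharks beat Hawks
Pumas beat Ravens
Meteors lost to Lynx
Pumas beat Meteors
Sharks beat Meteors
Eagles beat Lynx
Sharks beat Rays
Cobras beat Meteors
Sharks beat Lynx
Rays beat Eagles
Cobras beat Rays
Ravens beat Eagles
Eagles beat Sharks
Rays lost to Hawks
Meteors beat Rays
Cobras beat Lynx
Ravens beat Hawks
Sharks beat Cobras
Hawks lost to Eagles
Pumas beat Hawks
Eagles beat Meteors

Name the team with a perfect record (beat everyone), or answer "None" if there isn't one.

None

Highest win total is Sharks with 7 (out of 8 possible).
Sharks lost to Eagles, so no team went undefeated.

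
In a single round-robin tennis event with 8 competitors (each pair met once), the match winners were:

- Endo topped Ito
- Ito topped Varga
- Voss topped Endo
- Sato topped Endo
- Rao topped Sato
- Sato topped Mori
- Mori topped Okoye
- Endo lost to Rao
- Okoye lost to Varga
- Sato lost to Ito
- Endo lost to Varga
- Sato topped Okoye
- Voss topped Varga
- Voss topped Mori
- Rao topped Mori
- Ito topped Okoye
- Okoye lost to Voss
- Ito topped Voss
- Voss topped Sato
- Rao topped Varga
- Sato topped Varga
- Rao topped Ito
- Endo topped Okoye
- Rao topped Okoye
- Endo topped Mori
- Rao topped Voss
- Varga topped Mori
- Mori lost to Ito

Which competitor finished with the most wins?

Rao

Win totals: Ito 5, Voss 5, Varga 3, Sato 4, Okoye 0, Mori 1, Rao 7, Endo 3.
Rao leads with 7 wins (next highest: 5).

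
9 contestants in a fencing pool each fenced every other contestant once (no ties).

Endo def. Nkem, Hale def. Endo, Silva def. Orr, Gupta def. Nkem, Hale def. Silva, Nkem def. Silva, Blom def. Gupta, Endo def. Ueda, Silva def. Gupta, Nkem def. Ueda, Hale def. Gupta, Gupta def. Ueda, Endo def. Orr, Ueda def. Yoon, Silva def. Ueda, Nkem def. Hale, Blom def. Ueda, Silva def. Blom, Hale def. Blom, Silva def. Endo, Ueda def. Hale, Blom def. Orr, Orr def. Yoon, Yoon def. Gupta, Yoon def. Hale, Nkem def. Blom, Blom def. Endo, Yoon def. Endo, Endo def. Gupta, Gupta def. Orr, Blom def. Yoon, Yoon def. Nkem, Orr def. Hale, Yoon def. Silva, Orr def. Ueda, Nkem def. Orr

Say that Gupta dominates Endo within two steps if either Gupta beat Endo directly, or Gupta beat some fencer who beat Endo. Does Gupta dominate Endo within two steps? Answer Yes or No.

Gupta did not beat Endo directly.
Gupta beat Orr, Nkem, Ueda, but each of them lost to Endo. No two-step path.

No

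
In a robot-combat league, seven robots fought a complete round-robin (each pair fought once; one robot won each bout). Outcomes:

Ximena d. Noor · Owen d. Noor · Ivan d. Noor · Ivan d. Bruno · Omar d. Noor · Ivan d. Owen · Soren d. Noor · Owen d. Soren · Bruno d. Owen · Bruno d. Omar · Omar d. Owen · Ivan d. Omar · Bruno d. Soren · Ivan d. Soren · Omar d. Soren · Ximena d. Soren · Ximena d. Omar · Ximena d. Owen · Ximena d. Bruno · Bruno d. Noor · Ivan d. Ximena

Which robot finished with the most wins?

Win totals: Omar 3, Bruno 4, Ivan 6, Owen 2, Soren 1, Noor 0, Ximena 5.
Ivan leads with 6 wins (next highest: 5).

Ivan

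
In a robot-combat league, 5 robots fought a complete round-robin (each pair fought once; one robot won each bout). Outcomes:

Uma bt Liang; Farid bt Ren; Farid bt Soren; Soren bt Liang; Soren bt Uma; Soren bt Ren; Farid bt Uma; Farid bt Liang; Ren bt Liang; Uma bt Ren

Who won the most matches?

Win totals: Liang 0, Farid 4, Uma 2, Ren 1, Soren 3.
Farid leads with 4 wins (next highest: 3).

Farid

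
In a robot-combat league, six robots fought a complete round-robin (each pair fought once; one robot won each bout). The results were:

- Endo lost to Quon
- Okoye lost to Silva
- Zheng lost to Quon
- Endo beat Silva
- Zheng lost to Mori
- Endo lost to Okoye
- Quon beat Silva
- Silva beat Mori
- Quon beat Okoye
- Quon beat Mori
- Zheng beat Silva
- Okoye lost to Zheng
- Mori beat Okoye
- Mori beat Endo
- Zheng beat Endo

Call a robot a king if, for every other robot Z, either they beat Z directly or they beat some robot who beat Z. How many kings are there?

1

Mori cannot reach Quon in two steps.
Endo cannot reach Quon, Zheng in two steps.
Okoye cannot reach Mori, Quon, Zheng in two steps.
Silva cannot reach Quon in two steps.
Quon reaches everyone (king).
Zheng cannot reach Quon in two steps.
Kings: Quon — 1.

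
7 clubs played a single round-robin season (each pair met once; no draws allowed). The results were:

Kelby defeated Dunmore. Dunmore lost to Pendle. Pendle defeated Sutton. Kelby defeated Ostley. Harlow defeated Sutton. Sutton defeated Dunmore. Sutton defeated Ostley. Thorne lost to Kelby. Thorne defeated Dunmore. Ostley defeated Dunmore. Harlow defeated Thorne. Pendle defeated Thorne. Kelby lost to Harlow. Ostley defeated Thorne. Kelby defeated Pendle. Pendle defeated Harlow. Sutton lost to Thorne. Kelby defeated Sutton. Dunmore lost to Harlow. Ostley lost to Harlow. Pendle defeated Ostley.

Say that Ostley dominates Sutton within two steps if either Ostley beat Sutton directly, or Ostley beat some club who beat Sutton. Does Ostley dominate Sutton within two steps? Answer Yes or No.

Ostley did not beat Sutton directly.
Ostley beat Thorne, Dunmore. Of those, Thorne beat Sutton.

Yes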